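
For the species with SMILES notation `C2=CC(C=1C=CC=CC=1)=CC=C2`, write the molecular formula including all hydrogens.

Heavy atoms from the SMILES: 12 C.
Implicit hydrogens by atom environment:
  10 × C (aromatic): 1 H each → 10
  2 × C (aromatic): no H
  Total hydrogens = 10.
Molecular formula: C12H10

C12H10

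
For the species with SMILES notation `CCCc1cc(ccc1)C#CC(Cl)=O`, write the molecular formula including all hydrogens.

Heavy atoms from the SMILES: 12 C, 1 Cl, 1 O.
Implicit hydrogens by atom environment:
  4 × C (aromatic): 1 H each → 4
  3 × C: no H
  2 × C: 2 H each → 4
  2 × C (aromatic): no H
  1 × C: 3 H
  1 × Cl: no H
  1 × O: no H
  Total hydrogens = 11.
Molecular formula: C12H11ClO

C12H11ClO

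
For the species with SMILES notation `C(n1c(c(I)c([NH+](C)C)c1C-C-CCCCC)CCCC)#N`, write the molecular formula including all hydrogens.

C18H31IN3+

Heavy atoms from the SMILES: 18 C, 1 I, 3 N.
Implicit hydrogens by atom environment:
  9 × C: 2 H each → 18
  4 × C: 3 H each → 12
  4 × C (aromatic): no H
  1 × C: no H
  1 × I: no H
  1 × N (charge +1): 1 H
  1 × N (aromatic): no H
  1 × N: no H
  Total hydrogens = 31.
Net charge +1.
Molecular formula: C18H31IN3+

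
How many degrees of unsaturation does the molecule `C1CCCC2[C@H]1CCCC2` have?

Molecular formula from the SMILES: C10H18.
DoU = (2C + 2 + N − H − X)/2 = (2·10 + 2 + 0 − 18 − 0)/2 = 4/2 = 2.
(Structurally: 2 ring(s) + 0 π bond(s) = 2.)

2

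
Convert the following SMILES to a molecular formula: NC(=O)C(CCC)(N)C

C6H14N2O

Heavy atoms from the SMILES: 6 C, 2 N, 1 O.
Implicit hydrogens by atom environment:
  2 × C: 3 H each → 6
  2 × C: 2 H each → 4
  2 × C: no H
  2 × N: 2 H each → 4
  1 × O: no H
  Total hydrogens = 14.
Molecular formula: C6H14N2O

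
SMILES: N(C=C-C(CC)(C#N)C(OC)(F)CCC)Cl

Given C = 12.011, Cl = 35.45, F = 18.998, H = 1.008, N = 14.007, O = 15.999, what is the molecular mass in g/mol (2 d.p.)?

248.73

Molecular formula: C11H18ClFN2O.
M = 11×12.011 + 1×35.45 + 1×18.998 + 18×1.008 + 2×14.007 + 1×15.999 = 248.73 g/mol.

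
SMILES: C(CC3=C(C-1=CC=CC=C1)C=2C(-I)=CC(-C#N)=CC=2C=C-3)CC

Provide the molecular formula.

C21H18IN

Heavy atoms from the SMILES: 21 C, 1 I, 1 N.
Implicit hydrogens by atom environment:
  9 × C (aromatic): 1 H each → 9
  7 × C (aromatic): no H
  3 × C: 2 H each → 6
  1 × C: 3 H
  1 × C: no H
  1 × I: no H
  1 × N: no H
  Total hydrogens = 18.
Molecular formula: C21H18IN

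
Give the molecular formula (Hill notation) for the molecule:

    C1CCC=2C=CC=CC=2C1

C10H12

Heavy atoms from the SMILES: 10 C.
Implicit hydrogens by atom environment:
  4 × C: 2 H each → 8
  4 × C (aromatic): 1 H each → 4
  2 × C (aromatic): no H
  Total hydrogens = 12.
Molecular formula: C10H12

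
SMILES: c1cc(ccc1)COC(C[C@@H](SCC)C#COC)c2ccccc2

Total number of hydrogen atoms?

Hydrogens are implicit in SMILES; fill each atom to its normal valence:
  10 × C (aromatic): 1 H each → 10
  3 × C: 2 H each → 6
  2 × C: 3 H each → 6
  2 × C: 1 H each → 2
  2 × C: no H
  2 × C (aromatic): no H
  2 × O: no H
  1 × S: no H
  Total hydrogens = 24.

24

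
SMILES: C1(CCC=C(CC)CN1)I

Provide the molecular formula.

C8H14IN

Heavy atoms from the SMILES: 8 C, 1 I, 1 N.
Implicit hydrogens by atom environment:
  4 × C: 2 H each → 8
  2 × C: 1 H each → 2
  1 × C: 3 H
  1 × C: no H
  1 × I: no H
  1 × N: 1 H
  Total hydrogens = 14.
Molecular formula: C8H14IN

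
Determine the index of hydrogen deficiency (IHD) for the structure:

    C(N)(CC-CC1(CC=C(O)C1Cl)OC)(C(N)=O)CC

3

Molecular formula from the SMILES: C13H23ClN2O3.
DoU = (2C + 2 + N − H − X)/2 = (2·13 + 2 + 2 − 23 − 1)/2 = 6/2 = 3.
(Structurally: 1 ring(s) + 2 π bond(s) = 3.)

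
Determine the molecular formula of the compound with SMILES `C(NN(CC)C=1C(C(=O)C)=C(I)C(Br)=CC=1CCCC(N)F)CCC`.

C18H28BrFIN3O

Heavy atoms from the SMILES: 1 Br, 18 C, 1 F, 1 I, 3 N, 1 O.
Implicit hydrogens by atom environment:
  7 × C: 2 H each → 14
  5 × C (aromatic): no H
  3 × C: 3 H each → 9
  1 × Br: no H
  1 × C (aromatic): 1 H
  1 × C: 1 H
  1 × C: no H
  1 × F: no H
  1 × I: no H
  1 × N: 2 H
  1 × N: 1 H
  1 × N: no H
  1 × O: no H
  Total hydrogens = 28.
Molecular formula: C18H28BrFIN3O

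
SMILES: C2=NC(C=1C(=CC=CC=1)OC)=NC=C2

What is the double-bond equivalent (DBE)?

8

Molecular formula from the SMILES: C11H10N2O.
DoU = (2C + 2 + N − H − X)/2 = (2·11 + 2 + 2 − 10 − 0)/2 = 16/2 = 8.
(Structurally: 2 ring(s) + 6 π bond(s) = 8.)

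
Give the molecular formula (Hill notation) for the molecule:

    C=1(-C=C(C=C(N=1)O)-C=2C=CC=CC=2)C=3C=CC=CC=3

C17H13NO

Heavy atoms from the SMILES: 17 C, 1 N, 1 O.
Implicit hydrogens by atom environment:
  12 × C (aromatic): 1 H each → 12
  5 × C (aromatic): no H
  1 × N (aromatic): no H
  1 × O: 1 H
  Total hydrogens = 13.
Molecular formula: C17H13NO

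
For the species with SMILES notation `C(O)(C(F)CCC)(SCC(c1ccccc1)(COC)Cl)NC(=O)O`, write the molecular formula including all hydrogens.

C16H23ClFNO4S

Heavy atoms from the SMILES: 16 C, 1 Cl, 1 F, 1 N, 4 O, 1 S.
Implicit hydrogens by atom environment:
  5 × C (aromatic): 1 H each → 5
  4 × C: 2 H each → 8
  3 × C: no H
  2 × C: 3 H each → 6
  2 × O: 1 H each → 2
  2 × O: no H
  1 × C: 1 H
  1 × C (aromatic): no H
  1 × Cl: no H
  1 × F: no H
  1 × N: 1 H
  1 × S: no H
  Total hydrogens = 23.
Molecular formula: C16H23ClFNO4S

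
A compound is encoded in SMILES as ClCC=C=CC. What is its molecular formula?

C5H7Cl

Heavy atoms from the SMILES: 5 C, 1 Cl.
Implicit hydrogens by atom environment:
  2 × C: 1 H each → 2
  1 × C: 3 H
  1 × C: 2 H
  1 × C: no H
  1 × Cl: no H
  Total hydrogens = 7.
Molecular formula: C5H7Cl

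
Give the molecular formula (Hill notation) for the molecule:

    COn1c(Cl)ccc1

Heavy atoms from the SMILES: 5 C, 1 Cl, 1 N, 1 O.
Implicit hydrogens by atom environment:
  3 × C (aromatic): 1 H each → 3
  1 × C: 3 H
  1 × C (aromatic): no H
  1 × Cl: no H
  1 × N (aromatic): no H
  1 × O: no H
  Total hydrogens = 6.
Molecular formula: C5H6ClNO

C5H6ClNO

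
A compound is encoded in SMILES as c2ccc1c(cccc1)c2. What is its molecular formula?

C10H8

Heavy atoms from the SMILES: 10 C.
Implicit hydrogens by atom environment:
  8 × C (aromatic): 1 H each → 8
  2 × C (aromatic): no H
  Total hydrogens = 8.
Molecular formula: C10H8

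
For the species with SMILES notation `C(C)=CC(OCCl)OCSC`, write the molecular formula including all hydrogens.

Heavy atoms from the SMILES: 7 C, 1 Cl, 2 O, 1 S.
Implicit hydrogens by atom environment:
  3 × C: 1 H each → 3
  2 × C: 3 H each → 6
  2 × C: 2 H each → 4
  2 × O: no H
  1 × Cl: no H
  1 × S: no H
  Total hydrogens = 13.
Molecular formula: C7H13ClO2S

C7H13ClO2S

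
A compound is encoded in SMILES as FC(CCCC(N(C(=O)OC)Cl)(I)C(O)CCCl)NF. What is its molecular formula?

Heavy atoms from the SMILES: 10 C, 2 Cl, 2 F, 1 I, 2 N, 3 O.
Implicit hydrogens by atom environment:
  5 × C: 2 H each → 10
  2 × C: 1 H each → 2
  2 × C: no H
  2 × Cl: no H
  2 × F: no H
  2 × O: no H
  1 × C: 3 H
  1 × I: no H
  1 × N: 1 H
  1 × N: no H
  1 × O: 1 H
  Total hydrogens = 17.
Molecular formula: C10H17Cl2F2IN2O3

C10H17Cl2F2IN2O3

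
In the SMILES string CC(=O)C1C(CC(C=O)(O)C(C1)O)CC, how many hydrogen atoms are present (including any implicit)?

18

Hydrogens are implicit in SMILES; fill each atom to its normal valence:
  4 × C: 1 H each → 4
  3 × C: 2 H each → 6
  2 × C: 3 H each → 6
  2 × C: no H
  2 × O: 1 H each → 2
  2 × O: no H
  Total hydrogens = 18.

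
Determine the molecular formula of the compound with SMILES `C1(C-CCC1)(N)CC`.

Heavy atoms from the SMILES: 7 C, 1 N.
Implicit hydrogens by atom environment:
  5 × C: 2 H each → 10
  1 × C: 3 H
  1 × C: no H
  1 × N: 2 H
  Total hydrogens = 15.
Molecular formula: C7H15N

C7H15N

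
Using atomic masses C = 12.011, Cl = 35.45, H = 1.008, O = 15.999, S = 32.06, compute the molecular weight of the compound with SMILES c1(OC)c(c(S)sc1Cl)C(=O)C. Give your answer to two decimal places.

Molecular formula: C7H7ClO2S2.
M = 7×12.011 + 1×35.45 + 7×1.008 + 2×15.999 + 2×32.06 = 222.70 g/mol.

222.70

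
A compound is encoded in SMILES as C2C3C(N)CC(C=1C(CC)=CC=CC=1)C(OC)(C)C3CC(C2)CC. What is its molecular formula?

Heavy atoms from the SMILES: 22 C, 1 N, 1 O.
Implicit hydrogens by atom environment:
  6 × C: 2 H each → 12
  5 × C: 1 H each → 5
  4 × C: 3 H each → 12
  4 × C (aromatic): 1 H each → 4
  2 × C (aromatic): no H
  1 × C: no H
  1 × N: 2 H
  1 × O: no H
  Total hydrogens = 35.
Molecular formula: C22H35NO

C22H35NO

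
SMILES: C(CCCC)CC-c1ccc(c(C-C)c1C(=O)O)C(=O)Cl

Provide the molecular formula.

Heavy atoms from the SMILES: 17 C, 1 Cl, 3 O.
Implicit hydrogens by atom environment:
  7 × C: 2 H each → 14
  4 × C (aromatic): no H
  2 × C: 3 H each → 6
  2 × C (aromatic): 1 H each → 2
  2 × C: no H
  2 × O: no H
  1 × Cl: no H
  1 × O: 1 H
  Total hydrogens = 23.
Molecular formula: C17H23ClO3

C17H23ClO3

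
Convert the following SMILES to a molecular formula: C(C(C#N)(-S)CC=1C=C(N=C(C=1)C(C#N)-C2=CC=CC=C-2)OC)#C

C19H15N3OS

Heavy atoms from the SMILES: 19 C, 3 N, 1 O, 1 S.
Implicit hydrogens by atom environment:
  7 × C (aromatic): 1 H each → 7
  4 × C (aromatic): no H
  4 × C: no H
  2 × C: 1 H each → 2
  2 × N: no H
  1 × C: 3 H
  1 × C: 2 H
  1 × N (aromatic): no H
  1 × O: no H
  1 × S: 1 H
  Total hydrogens = 15.
Molecular formula: C19H15N3OS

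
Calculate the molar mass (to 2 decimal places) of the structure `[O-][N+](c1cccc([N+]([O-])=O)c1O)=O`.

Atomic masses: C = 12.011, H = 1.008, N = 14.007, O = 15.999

Molecular formula: C6H4N2O5.
M = 6×12.011 + 4×1.008 + 2×14.007 + 5×15.999 = 184.11 g/mol.

184.11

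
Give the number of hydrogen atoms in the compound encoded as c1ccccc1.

6

Hydrogens are implicit in SMILES; fill each atom to its normal valence:
  6 × C (aromatic): 1 H each → 6
  Total hydrogens = 6.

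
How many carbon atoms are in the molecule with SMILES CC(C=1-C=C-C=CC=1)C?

The symbol for carbon appears 9 times in the SMILES.

9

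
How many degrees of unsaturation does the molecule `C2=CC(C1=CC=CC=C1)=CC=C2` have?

Molecular formula from the SMILES: C12H10.
DoU = (2C + 2 + N − H − X)/2 = (2·12 + 2 + 0 − 10 − 0)/2 = 16/2 = 8.
(Structurally: 2 ring(s) + 6 π bond(s) = 8.)

8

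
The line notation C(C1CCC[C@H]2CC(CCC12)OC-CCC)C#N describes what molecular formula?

Heavy atoms from the SMILES: 16 C, 1 N, 1 O.
Implicit hydrogens by atom environment:
  10 × C: 2 H each → 20
  4 × C: 1 H each → 4
  1 × C: 3 H
  1 × C: no H
  1 × N: no H
  1 × O: no H
  Total hydrogens = 27.
Molecular formula: C16H27NO

C16H27NO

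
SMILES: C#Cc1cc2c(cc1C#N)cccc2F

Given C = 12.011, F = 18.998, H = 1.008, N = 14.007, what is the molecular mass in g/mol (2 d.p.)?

195.20

Molecular formula: C13H6FN.
M = 13×12.011 + 1×18.998 + 6×1.008 + 1×14.007 = 195.20 g/mol.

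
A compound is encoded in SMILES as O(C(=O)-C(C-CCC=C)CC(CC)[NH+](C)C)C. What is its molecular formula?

Heavy atoms from the SMILES: 14 C, 1 N, 2 O.
Implicit hydrogens by atom environment:
  6 × C: 2 H each → 12
  4 × C: 3 H each → 12
  3 × C: 1 H each → 3
  2 × O: no H
  1 × C: no H
  1 × N (charge +1): 1 H
  Total hydrogens = 28.
Net charge +1.
Molecular formula: C14H28NO2+

C14H28NO2+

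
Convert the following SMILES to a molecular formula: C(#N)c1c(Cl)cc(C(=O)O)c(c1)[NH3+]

Heavy atoms from the SMILES: 8 C, 1 Cl, 2 N, 2 O.
Implicit hydrogens by atom environment:
  4 × C (aromatic): no H
  2 × C (aromatic): 1 H each → 2
  2 × C: no H
  1 × Cl: no H
  1 × N (charge +1): 3 H
  1 × N: no H
  1 × O: 1 H
  1 × O: no H
  Total hydrogens = 6.
Net charge +1.
Molecular formula: C8H6ClN2O2+

C8H6ClN2O2+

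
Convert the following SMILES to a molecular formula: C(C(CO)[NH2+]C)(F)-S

C4H11FNOS+

Heavy atoms from the SMILES: 4 C, 1 F, 1 N, 1 O, 1 S.
Implicit hydrogens by atom environment:
  2 × C: 1 H each → 2
  1 × C: 3 H
  1 × C: 2 H
  1 × F: no H
  1 × N (charge +1): 2 H
  1 × O: 1 H
  1 × S: 1 H
  Total hydrogens = 11.
Net charge +1.
Molecular formula: C4H11FNOS+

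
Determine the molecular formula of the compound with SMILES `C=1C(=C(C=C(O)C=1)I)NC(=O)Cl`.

Heavy atoms from the SMILES: 7 C, 1 Cl, 1 I, 1 N, 2 O.
Implicit hydrogens by atom environment:
  3 × C (aromatic): 1 H each → 3
  3 × C (aromatic): no H
  1 × C: no H
  1 × Cl: no H
  1 × I: no H
  1 × N: 1 H
  1 × O: 1 H
  1 × O: no H
  Total hydrogens = 5.
Molecular formula: C7H5ClINO2

C7H5ClINO2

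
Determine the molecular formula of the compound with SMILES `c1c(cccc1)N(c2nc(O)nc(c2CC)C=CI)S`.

Heavy atoms from the SMILES: 14 C, 1 I, 3 N, 1 O, 1 S.
Implicit hydrogens by atom environment:
  5 × C (aromatic): 1 H each → 5
  5 × C (aromatic): no H
  2 × C: 1 H each → 2
  2 × N (aromatic): no H
  1 × C: 3 H
  1 × C: 2 H
  1 × I: no H
  1 × N: no H
  1 × O: 1 H
  1 × S: 1 H
  Total hydrogens = 14.
Molecular formula: C14H14IN3OS

C14H14IN3OS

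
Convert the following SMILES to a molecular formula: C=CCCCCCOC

Heavy atoms from the SMILES: 8 C, 1 O.
Implicit hydrogens by atom environment:
  6 × C: 2 H each → 12
  1 × C: 3 H
  1 × C: 1 H
  1 × O: no H
  Total hydrogens = 16.
Molecular formula: C8H16O

C8H16O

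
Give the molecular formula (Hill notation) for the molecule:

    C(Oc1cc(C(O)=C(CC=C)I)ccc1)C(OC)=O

C14H15IO4

Heavy atoms from the SMILES: 14 C, 1 I, 4 O.
Implicit hydrogens by atom environment:
  4 × C (aromatic): 1 H each → 4
  3 × C: 2 H each → 6
  3 × C: no H
  3 × O: no H
  2 × C (aromatic): no H
  1 × C: 3 H
  1 × C: 1 H
  1 × I: no H
  1 × O: 1 H
  Total hydrogens = 15.
Molecular formula: C14H15IO4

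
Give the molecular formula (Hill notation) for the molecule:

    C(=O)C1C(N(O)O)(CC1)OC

Heavy atoms from the SMILES: 6 C, 1 N, 4 O.
Implicit hydrogens by atom environment:
  2 × C: 2 H each → 4
  2 × C: 1 H each → 2
  2 × O: 1 H each → 2
  2 × O: no H
  1 × C: 3 H
  1 × C: no H
  1 × N: no H
  Total hydrogens = 11.
Molecular formula: C6H11NO4

C6H11NO4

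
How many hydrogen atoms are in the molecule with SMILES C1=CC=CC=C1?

6

Hydrogens are implicit in SMILES; fill each atom to its normal valence:
  6 × C (aromatic): 1 H each → 6
  Total hydrogens = 6.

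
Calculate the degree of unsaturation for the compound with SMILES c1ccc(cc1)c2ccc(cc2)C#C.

10

Molecular formula from the SMILES: C14H10.
DoU = (2C + 2 + N − H − X)/2 = (2·14 + 2 + 0 − 10 − 0)/2 = 20/2 = 10.
(Structurally: 2 ring(s) + 8 π bond(s) = 10.)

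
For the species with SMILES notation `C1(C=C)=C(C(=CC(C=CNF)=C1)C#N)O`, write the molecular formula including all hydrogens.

Heavy atoms from the SMILES: 11 C, 1 F, 2 N, 1 O.
Implicit hydrogens by atom environment:
  4 × C (aromatic): no H
  3 × C: 1 H each → 3
  2 × C (aromatic): 1 H each → 2
  1 × C: 2 H
  1 × C: no H
  1 × F: no H
  1 × N: 1 H
  1 × N: no H
  1 × O: 1 H
  Total hydrogens = 9.
Molecular formula: C11H9FN2O

C11H9FN2O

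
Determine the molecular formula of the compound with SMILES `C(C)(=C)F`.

Heavy atoms from the SMILES: 3 C, 1 F.
Implicit hydrogens by atom environment:
  1 × C: 3 H
  1 × C: 2 H
  1 × C: no H
  1 × F: no H
  Total hydrogens = 5.
Molecular formula: C3H5F

C3H5F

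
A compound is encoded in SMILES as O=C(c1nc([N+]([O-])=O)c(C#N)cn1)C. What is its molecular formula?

Heavy atoms from the SMILES: 7 C, 4 N, 3 O.
Implicit hydrogens by atom environment:
  3 × C (aromatic): no H
  2 × C: no H
  2 × N (aromatic): no H
  2 × O: no H
  1 × C: 3 H
  1 × C (aromatic): 1 H
  1 × N (charge +1): no H
  1 × N: no H
  1 × O (charge -1): no H
  Total hydrogens = 4.
Molecular formula: C7H4N4O3

C7H4N4O3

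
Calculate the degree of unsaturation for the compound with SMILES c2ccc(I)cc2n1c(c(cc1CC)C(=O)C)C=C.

Molecular formula from the SMILES: C16H16INO.
DoU = (2C + 2 + N − H − X)/2 = (2·16 + 2 + 1 − 16 − 1)/2 = 18/2 = 9.
(Structurally: 2 ring(s) + 7 π bond(s) = 9.)

9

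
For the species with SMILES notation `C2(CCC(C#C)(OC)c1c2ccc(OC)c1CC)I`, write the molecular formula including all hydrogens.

C16H19IO2

Heavy atoms from the SMILES: 16 C, 1 I, 2 O.
Implicit hydrogens by atom environment:
  4 × C (aromatic): no H
  3 × C: 3 H each → 9
  3 × C: 2 H each → 6
  2 × C (aromatic): 1 H each → 2
  2 × C: 1 H each → 2
  2 × C: no H
  2 × O: no H
  1 × I: no H
  Total hydrogens = 19.
Molecular formula: C16H19IO2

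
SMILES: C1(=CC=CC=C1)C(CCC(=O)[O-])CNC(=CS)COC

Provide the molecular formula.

C15H20NO3S-

Heavy atoms from the SMILES: 15 C, 1 N, 3 O, 1 S.
Implicit hydrogens by atom environment:
  5 × C (aromatic): 1 H each → 5
  4 × C: 2 H each → 8
  2 × C: 1 H each → 2
  2 × C: no H
  2 × O: no H
  1 × C: 3 H
  1 × C (aromatic): no H
  1 × N: 1 H
  1 × O (charge -1): no H
  1 × S: 1 H
  Total hydrogens = 20.
Net charge -1.
Molecular formula: C15H20NO3S-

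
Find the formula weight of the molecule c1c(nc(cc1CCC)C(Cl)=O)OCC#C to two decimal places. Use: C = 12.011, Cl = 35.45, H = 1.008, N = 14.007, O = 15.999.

Molecular formula: C12H12ClNO2.
M = 12×12.011 + 1×35.45 + 12×1.008 + 1×14.007 + 2×15.999 = 237.68 g/mol.

237.68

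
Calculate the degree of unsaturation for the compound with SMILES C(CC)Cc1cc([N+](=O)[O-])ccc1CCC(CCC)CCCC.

Molecular formula from the SMILES: C20H33NO2.
DoU = (2C + 2 + N − H − X)/2 = (2·20 + 2 + 1 − 33 − 0)/2 = 10/2 = 5.
(Structurally: 1 ring(s) + 4 π bond(s) = 5.)

5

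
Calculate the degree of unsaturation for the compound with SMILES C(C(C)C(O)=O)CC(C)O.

Molecular formula from the SMILES: C7H14O3.
DoU = (2C + 2 + N − H − X)/2 = (2·7 + 2 + 0 − 14 − 0)/2 = 2/2 = 1.
(Structurally: 0 ring(s) + 1 π bond(s) = 1.)

1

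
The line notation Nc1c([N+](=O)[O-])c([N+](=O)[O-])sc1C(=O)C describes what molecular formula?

Heavy atoms from the SMILES: 6 C, 3 N, 5 O, 1 S.
Implicit hydrogens by atom environment:
  4 × C (aromatic): no H
  3 × O: no H
  2 × N (charge +1): no H
  2 × O (charge -1): no H
  1 × C: 3 H
  1 × C: no H
  1 × N: 2 H
  1 × S (aromatic): no H
  Total hydrogens = 5.
Molecular formula: C6H5N3O5S

C6H5N3O5S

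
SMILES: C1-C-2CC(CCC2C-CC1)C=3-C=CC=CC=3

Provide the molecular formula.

Heavy atoms from the SMILES: 16 C.
Implicit hydrogens by atom environment:
  7 × C: 2 H each → 14
  5 × C (aromatic): 1 H each → 5
  3 × C: 1 H each → 3
  1 × C (aromatic): no H
  Total hydrogens = 22.
Molecular formula: C16H22

C16H22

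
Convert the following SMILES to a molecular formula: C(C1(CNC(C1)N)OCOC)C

C8H18N2O2

Heavy atoms from the SMILES: 8 C, 2 N, 2 O.
Implicit hydrogens by atom environment:
  4 × C: 2 H each → 8
  2 × C: 3 H each → 6
  2 × O: no H
  1 × C: 1 H
  1 × C: no H
  1 × N: 2 H
  1 × N: 1 H
  Total hydrogens = 18.
Molecular formula: C8H18N2O2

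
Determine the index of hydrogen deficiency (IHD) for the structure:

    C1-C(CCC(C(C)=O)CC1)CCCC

Molecular formula from the SMILES: C13H24O.
DoU = (2C + 2 + N − H − X)/2 = (2·13 + 2 + 0 − 24 − 0)/2 = 4/2 = 2.
(Structurally: 1 ring(s) + 1 π bond(s) = 2.)

2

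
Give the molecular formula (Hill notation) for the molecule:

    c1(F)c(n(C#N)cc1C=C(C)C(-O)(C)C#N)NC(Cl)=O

C12H10ClFN4O2

Heavy atoms from the SMILES: 12 C, 1 Cl, 1 F, 4 N, 2 O.
Implicit hydrogens by atom environment:
  5 × C: no H
  3 × C (aromatic): no H
  2 × C: 3 H each → 6
  2 × N: no H
  1 × C (aromatic): 1 H
  1 × C: 1 H
  1 × Cl: no H
  1 × F: no H
  1 × N: 1 H
  1 × N (aromatic): no H
  1 × O: 1 H
  1 × O: no H
  Total hydrogens = 10.
Molecular formula: C12H10ClFN4O2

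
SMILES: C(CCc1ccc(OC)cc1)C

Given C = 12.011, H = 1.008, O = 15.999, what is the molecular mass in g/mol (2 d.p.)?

164.25

Molecular formula: C11H16O.
M = 11×12.011 + 16×1.008 + 1×15.999 = 164.25 g/mol.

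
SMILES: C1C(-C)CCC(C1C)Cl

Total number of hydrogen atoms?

Hydrogens are implicit in SMILES; fill each atom to its normal valence:
  3 × C: 2 H each → 6
  3 × C: 1 H each → 3
  2 × C: 3 H each → 6
  1 × Cl: no H
  Total hydrogens = 15.

15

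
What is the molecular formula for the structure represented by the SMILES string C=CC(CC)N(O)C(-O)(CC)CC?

C10H21NO2

Heavy atoms from the SMILES: 10 C, 1 N, 2 O.
Implicit hydrogens by atom environment:
  4 × C: 2 H each → 8
  3 × C: 3 H each → 9
  2 × C: 1 H each → 2
  2 × O: 1 H each → 2
  1 × C: no H
  1 × N: no H
  Total hydrogens = 21.
Molecular formula: C10H21NO2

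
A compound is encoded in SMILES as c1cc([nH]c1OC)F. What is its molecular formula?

C5H6FNO

Heavy atoms from the SMILES: 5 C, 1 F, 1 N, 1 O.
Implicit hydrogens by atom environment:
  2 × C (aromatic): 1 H each → 2
  2 × C (aromatic): no H
  1 × C: 3 H
  1 × F: no H
  1 × N (aromatic): 1 H
  1 × O: no H
  Total hydrogens = 6.
Molecular formula: C5H6FNO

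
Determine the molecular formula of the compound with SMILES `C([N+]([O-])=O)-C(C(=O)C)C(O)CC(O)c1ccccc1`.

C13H17NO5

Heavy atoms from the SMILES: 13 C, 1 N, 5 O.
Implicit hydrogens by atom environment:
  5 × C (aromatic): 1 H each → 5
  3 × C: 1 H each → 3
  2 × C: 2 H each → 4
  2 × O: 1 H each → 2
  2 × O: no H
  1 × C: 3 H
  1 × C: no H
  1 × C (aromatic): no H
  1 × N (charge +1): no H
  1 × O (charge -1): no H
  Total hydrogens = 17.
Molecular formula: C13H17NO5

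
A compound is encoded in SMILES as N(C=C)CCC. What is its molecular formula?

Heavy atoms from the SMILES: 5 C, 1 N.
Implicit hydrogens by atom environment:
  3 × C: 2 H each → 6
  1 × C: 3 H
  1 × C: 1 H
  1 × N: 1 H
  Total hydrogens = 11.
Molecular formula: C5H11N

C5H11N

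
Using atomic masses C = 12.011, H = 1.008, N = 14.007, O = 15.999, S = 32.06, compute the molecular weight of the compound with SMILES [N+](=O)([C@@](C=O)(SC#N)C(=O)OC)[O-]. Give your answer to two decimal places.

Molecular formula: C5H4N2O5S.
M = 5×12.011 + 4×1.008 + 2×14.007 + 5×15.999 + 1×32.06 = 204.16 g/mol.

204.16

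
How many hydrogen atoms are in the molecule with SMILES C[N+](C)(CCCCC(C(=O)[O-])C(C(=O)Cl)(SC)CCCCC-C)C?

Hydrogens are implicit in SMILES; fill each atom to its normal valence:
  9 × C: 2 H each → 18
  5 × C: 3 H each → 15
  3 × C: no H
  2 × O: no H
  1 × C: 1 H
  1 × Cl: no H
  1 × N (charge +1): no H
  1 × O (charge -1): no H
  1 × S: no H
  Total hydrogens = 34.

34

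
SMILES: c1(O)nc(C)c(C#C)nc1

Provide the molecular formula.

Heavy atoms from the SMILES: 7 C, 2 N, 1 O.
Implicit hydrogens by atom environment:
  3 × C (aromatic): no H
  2 × N (aromatic): no H
  1 × C: 3 H
  1 × C (aromatic): 1 H
  1 × C: 1 H
  1 × C: no H
  1 × O: 1 H
  Total hydrogens = 6.
Molecular formula: C7H6N2O

C7H6N2O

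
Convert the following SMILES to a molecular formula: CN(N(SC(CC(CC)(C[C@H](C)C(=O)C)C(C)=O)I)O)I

Heavy atoms from the SMILES: 13 C, 2 I, 2 N, 3 O, 1 S.
Implicit hydrogens by atom environment:
  5 × C: 3 H each → 15
  3 × C: 2 H each → 6
  3 × C: no H
  2 × C: 1 H each → 2
  2 × I: no H
  2 × N: no H
  2 × O: no H
  1 × O: 1 H
  1 × S: no H
  Total hydrogens = 24.
Molecular formula: C13H24I2N2O3S

C13H24I2N2O3S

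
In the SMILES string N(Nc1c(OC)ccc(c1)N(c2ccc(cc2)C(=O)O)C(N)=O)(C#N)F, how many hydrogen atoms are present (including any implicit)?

Hydrogens are implicit in SMILES; fill each atom to its normal valence:
  7 × C (aromatic): 1 H each → 7
  5 × C (aromatic): no H
  3 × C: no H
  3 × N: no H
  3 × O: no H
  1 × C: 3 H
  1 × F: no H
  1 × N: 2 H
  1 × N: 1 H
  1 × O: 1 H
  Total hydrogens = 14.

14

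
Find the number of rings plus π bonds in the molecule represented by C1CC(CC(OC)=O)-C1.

Molecular formula from the SMILES: C7H12O2.
DoU = (2C + 2 + N − H − X)/2 = (2·7 + 2 + 0 − 12 − 0)/2 = 4/2 = 2.
(Structurally: 1 ring(s) + 1 π bond(s) = 2.)

2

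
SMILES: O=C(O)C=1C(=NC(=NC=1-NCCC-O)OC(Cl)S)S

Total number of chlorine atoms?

1

The symbol for chlorine appears 1 time in the SMILES.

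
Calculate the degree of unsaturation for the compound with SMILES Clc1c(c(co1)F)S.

3

Molecular formula from the SMILES: C4H2ClFOS.
DoU = (2C + 2 + N − H − X)/2 = (2·4 + 2 + 0 − 2 − 2)/2 = 6/2 = 3.
(Structurally: 1 ring(s) + 2 π bond(s) = 3.)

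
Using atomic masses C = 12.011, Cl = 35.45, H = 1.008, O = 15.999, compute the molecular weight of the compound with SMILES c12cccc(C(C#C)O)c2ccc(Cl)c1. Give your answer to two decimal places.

216.66

Molecular formula: C13H9ClO.
M = 13×12.011 + 1×35.45 + 9×1.008 + 1×15.999 = 216.66 g/mol.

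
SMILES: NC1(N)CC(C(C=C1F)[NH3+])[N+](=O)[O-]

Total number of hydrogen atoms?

Hydrogens are implicit in SMILES; fill each atom to its normal valence:
  3 × C: 1 H each → 3
  2 × C: no H
  2 × N: 2 H each → 4
  1 × C: 2 H
  1 × F: no H
  1 × N (charge +1): 3 H
  1 × N (charge +1): no H
  1 × O: no H
  1 × O (charge -1): no H
  Total hydrogens = 12.

12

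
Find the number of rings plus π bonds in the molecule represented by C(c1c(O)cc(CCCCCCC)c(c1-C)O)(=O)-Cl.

5

Molecular formula from the SMILES: C15H21ClO3.
DoU = (2C + 2 + N − H − X)/2 = (2·15 + 2 + 0 − 21 − 1)/2 = 10/2 = 5.
(Structurally: 1 ring(s) + 4 π bond(s) = 5.)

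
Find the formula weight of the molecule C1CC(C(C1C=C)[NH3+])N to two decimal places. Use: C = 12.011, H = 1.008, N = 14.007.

127.21

Molecular formula: C7H15N2+.
M = 7×12.011 + 15×1.008 + 2×14.007 = 127.21 g/mol.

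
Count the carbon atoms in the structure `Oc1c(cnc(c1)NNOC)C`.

7

The symbol for carbon appears 7 times in the SMILES. Lowercase c denotes aromatic carbon and counts toward C.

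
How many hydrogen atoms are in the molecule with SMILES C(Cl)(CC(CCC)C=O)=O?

11

Hydrogens are implicit in SMILES; fill each atom to its normal valence:
  3 × C: 2 H each → 6
  2 × C: 1 H each → 2
  2 × O: no H
  1 × C: 3 H
  1 × C: no H
  1 × Cl: no H
  Total hydrogens = 11.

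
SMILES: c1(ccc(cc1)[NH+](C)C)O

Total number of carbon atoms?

The symbol for carbon appears 8 times in the SMILES. Lowercase c denotes aromatic carbon and counts toward C.

8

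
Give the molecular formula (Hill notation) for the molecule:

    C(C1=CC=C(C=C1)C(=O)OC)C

Heavy atoms from the SMILES: 10 C, 2 O.
Implicit hydrogens by atom environment:
  4 × C (aromatic): 1 H each → 4
  2 × C: 3 H each → 6
  2 × C (aromatic): no H
  2 × O: no H
  1 × C: 2 H
  1 × C: no H
  Total hydrogens = 12.
Molecular formula: C10H12O2

C10H12O2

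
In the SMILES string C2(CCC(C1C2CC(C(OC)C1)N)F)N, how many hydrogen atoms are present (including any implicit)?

Hydrogens are implicit in SMILES; fill each atom to its normal valence:
  6 × C: 1 H each → 6
  4 × C: 2 H each → 8
  2 × N: 2 H each → 4
  1 × C: 3 H
  1 × F: no H
  1 × O: no H
  Total hydrogens = 21.

21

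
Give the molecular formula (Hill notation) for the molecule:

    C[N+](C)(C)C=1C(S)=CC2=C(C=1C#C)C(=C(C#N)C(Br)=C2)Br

Heavy atoms from the SMILES: 2 Br, 16 C, 2 N, 1 S.
Implicit hydrogens by atom environment:
  8 × C (aromatic): no H
  3 × C: 3 H each → 9
  2 × Br: no H
  2 × C (aromatic): 1 H each → 2
  2 × C: no H
  1 × C: 1 H
  1 × N (charge +1): no H
  1 × N: no H
  1 × S: 1 H
  Total hydrogens = 13.
Net charge +1.
Molecular formula: C16H13Br2N2S+

C16H13Br2N2S+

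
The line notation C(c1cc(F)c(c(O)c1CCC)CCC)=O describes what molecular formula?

Heavy atoms from the SMILES: 13 C, 1 F, 2 O.
Implicit hydrogens by atom environment:
  5 × C (aromatic): no H
  4 × C: 2 H each → 8
  2 × C: 3 H each → 6
  1 × C (aromatic): 1 H
  1 × C: 1 H
  1 × F: no H
  1 × O: 1 H
  1 × O: no H
  Total hydrogens = 17.
Molecular formula: C13H17FO2

C13H17FO2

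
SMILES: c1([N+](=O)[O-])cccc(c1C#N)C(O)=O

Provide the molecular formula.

Heavy atoms from the SMILES: 8 C, 2 N, 4 O.
Implicit hydrogens by atom environment:
  3 × C (aromatic): 1 H each → 3
  3 × C (aromatic): no H
  2 × C: no H
  2 × O: no H
  1 × N: no H
  1 × N (charge +1): no H
  1 × O: 1 H
  1 × O (charge -1): no H
  Total hydrogens = 4.
Molecular formula: C8H4N2O4

C8H4N2O4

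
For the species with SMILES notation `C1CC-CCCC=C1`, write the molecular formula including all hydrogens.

Heavy atoms from the SMILES: 8 C.
Implicit hydrogens by atom environment:
  6 × C: 2 H each → 12
  2 × C: 1 H each → 2
  Total hydrogens = 14.
Molecular formula: C8H14

C8H14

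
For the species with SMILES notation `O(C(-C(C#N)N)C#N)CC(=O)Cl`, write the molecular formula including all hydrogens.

Heavy atoms from the SMILES: 6 C, 1 Cl, 3 N, 2 O.
Implicit hydrogens by atom environment:
  3 × C: no H
  2 × C: 1 H each → 2
  2 × N: no H
  2 × O: no H
  1 × C: 2 H
  1 × Cl: no H
  1 × N: 2 H
  Total hydrogens = 6.
Molecular formula: C6H6ClN3O2

C6H6ClN3O2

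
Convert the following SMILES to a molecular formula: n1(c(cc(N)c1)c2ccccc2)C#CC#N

Heavy atoms from the SMILES: 13 C, 3 N.
Implicit hydrogens by atom environment:
  7 × C (aromatic): 1 H each → 7
  3 × C (aromatic): no H
  3 × C: no H
  1 × N: 2 H
  1 × N (aromatic): no H
  1 × N: no H
  Total hydrogens = 9.
Molecular formula: C13H9N3

C13H9N3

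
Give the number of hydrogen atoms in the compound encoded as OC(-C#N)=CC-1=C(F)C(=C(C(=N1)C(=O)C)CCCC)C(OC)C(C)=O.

Hydrogens are implicit in SMILES; fill each atom to its normal valence:
  5 × C (aromatic): no H
  4 × C: 3 H each → 12
  4 × C: no H
  3 × C: 2 H each → 6
  3 × O: no H
  2 × C: 1 H each → 2
  1 × F: no H
  1 × N (aromatic): no H
  1 × N: no H
  1 × O: 1 H
  Total hydrogens = 21.

21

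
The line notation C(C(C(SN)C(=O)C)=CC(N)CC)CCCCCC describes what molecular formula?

C15H30N2OS

Heavy atoms from the SMILES: 15 C, 2 N, 1 O, 1 S.
Implicit hydrogens by atom environment:
  7 × C: 2 H each → 14
  3 × C: 3 H each → 9
  3 × C: 1 H each → 3
  2 × C: no H
  2 × N: 2 H each → 4
  1 × O: no H
  1 × S: no H
  Total hydrogens = 30.
Molecular formula: C15H30N2OS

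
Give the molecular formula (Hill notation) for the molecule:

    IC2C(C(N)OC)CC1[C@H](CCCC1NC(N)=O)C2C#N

C14H23IN4O2

Heavy atoms from the SMILES: 14 C, 1 I, 4 N, 2 O.
Implicit hydrogens by atom environment:
  7 × C: 1 H each → 7
  4 × C: 2 H each → 8
  2 × C: no H
  2 × N: 2 H each → 4
  2 × O: no H
  1 × C: 3 H
  1 × I: no H
  1 × N: 1 H
  1 × N: no H
  Total hydrogens = 23.
Molecular formula: C14H23IN4O2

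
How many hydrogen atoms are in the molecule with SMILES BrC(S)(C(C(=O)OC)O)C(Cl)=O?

6

Hydrogens are implicit in SMILES; fill each atom to its normal valence:
  3 × C: no H
  3 × O: no H
  1 × Br: no H
  1 × C: 3 H
  1 × C: 1 H
  1 × Cl: no H
  1 × O: 1 H
  1 × S: 1 H
  Total hydrogens = 6.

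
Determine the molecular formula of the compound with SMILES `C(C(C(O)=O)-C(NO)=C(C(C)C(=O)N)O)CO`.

Heavy atoms from the SMILES: 9 C, 2 N, 6 O.
Implicit hydrogens by atom environment:
  4 × C: no H
  4 × O: 1 H each → 4
  2 × C: 2 H each → 4
  2 × C: 1 H each → 2
  2 × O: no H
  1 × C: 3 H
  1 × N: 2 H
  1 × N: 1 H
  Total hydrogens = 16.
Molecular formula: C9H16N2O6

C9H16N2O6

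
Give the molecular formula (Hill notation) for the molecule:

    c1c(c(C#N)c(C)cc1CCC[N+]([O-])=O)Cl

Heavy atoms from the SMILES: 11 C, 1 Cl, 2 N, 2 O.
Implicit hydrogens by atom environment:
  4 × C (aromatic): no H
  3 × C: 2 H each → 6
  2 × C (aromatic): 1 H each → 2
  1 × C: 3 H
  1 × C: no H
  1 × Cl: no H
  1 × N: no H
  1 × N (charge +1): no H
  1 × O: no H
  1 × O (charge -1): no H
  Total hydrogens = 11.
Molecular formula: C11H11ClN2O2

C11H11ClN2O2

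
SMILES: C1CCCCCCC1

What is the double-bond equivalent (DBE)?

1

Molecular formula from the SMILES: C8H16.
DoU = (2C + 2 + N − H − X)/2 = (2·8 + 2 + 0 − 16 − 0)/2 = 2/2 = 1.
(Structurally: 1 ring(s) + 0 π bond(s) = 1.)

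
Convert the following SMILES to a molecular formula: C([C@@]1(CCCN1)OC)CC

C8H17NO

Heavy atoms from the SMILES: 8 C, 1 N, 1 O.
Implicit hydrogens by atom environment:
  5 × C: 2 H each → 10
  2 × C: 3 H each → 6
  1 × C: no H
  1 × N: 1 H
  1 × O: no H
  Total hydrogens = 17.
Molecular formula: C8H17NO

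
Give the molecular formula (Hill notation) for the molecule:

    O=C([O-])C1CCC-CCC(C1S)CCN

C11H20NO2S-

Heavy atoms from the SMILES: 11 C, 1 N, 2 O, 1 S.
Implicit hydrogens by atom environment:
  7 × C: 2 H each → 14
  3 × C: 1 H each → 3
  1 × C: no H
  1 × N: 2 H
  1 × O: no H
  1 × O (charge -1): no H
  1 × S: 1 H
  Total hydrogens = 20.
Net charge -1.
Molecular formula: C11H20NO2S-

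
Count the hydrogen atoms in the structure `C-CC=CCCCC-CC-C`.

Hydrogens are implicit in SMILES; fill each atom to its normal valence:
  7 × C: 2 H each → 14
  2 × C: 3 H each → 6
  2 × C: 1 H each → 2
  Total hydrogens = 22.

22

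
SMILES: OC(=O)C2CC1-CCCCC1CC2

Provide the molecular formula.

C11H18O2

Heavy atoms from the SMILES: 11 C, 2 O.
Implicit hydrogens by atom environment:
  7 × C: 2 H each → 14
  3 × C: 1 H each → 3
  1 × C: no H
  1 × O: 1 H
  1 × O: no H
  Total hydrogens = 18.
Molecular formula: C11H18O2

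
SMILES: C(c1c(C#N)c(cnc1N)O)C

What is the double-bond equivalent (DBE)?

6

Molecular formula from the SMILES: C8H9N3O.
DoU = (2C + 2 + N − H − X)/2 = (2·8 + 2 + 3 − 9 − 0)/2 = 12/2 = 6.
(Structurally: 1 ring(s) + 5 π bond(s) = 6.)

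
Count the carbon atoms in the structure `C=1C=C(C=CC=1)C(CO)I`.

The symbol for carbon appears 8 times in the SMILES.

8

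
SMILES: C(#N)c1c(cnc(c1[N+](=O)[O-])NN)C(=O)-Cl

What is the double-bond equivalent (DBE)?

8

Molecular formula from the SMILES: C7H4ClN5O3.
DoU = (2C + 2 + N − H − X)/2 = (2·7 + 2 + 5 − 4 − 1)/2 = 16/2 = 8.
(Structurally: 1 ring(s) + 7 π bond(s) = 8.)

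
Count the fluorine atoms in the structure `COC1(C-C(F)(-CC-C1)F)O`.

2

The symbol for fluorine appears 2 times in the SMILES.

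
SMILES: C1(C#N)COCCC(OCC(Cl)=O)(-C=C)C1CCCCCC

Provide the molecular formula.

Heavy atoms from the SMILES: 17 C, 1 Cl, 1 N, 3 O.
Implicit hydrogens by atom environment:
  10 × C: 2 H each → 20
  3 × C: 1 H each → 3
  3 × C: no H
  3 × O: no H
  1 × C: 3 H
  1 × Cl: no H
  1 × N: no H
  Total hydrogens = 26.
Molecular formula: C17H26ClNO3

C17H26ClNO3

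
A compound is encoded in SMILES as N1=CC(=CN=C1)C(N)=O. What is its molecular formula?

Heavy atoms from the SMILES: 5 C, 3 N, 1 O.
Implicit hydrogens by atom environment:
  3 × C (aromatic): 1 H each → 3
  2 × N (aromatic): no H
  1 × C (aromatic): no H
  1 × C: no H
  1 × N: 2 H
  1 × O: no H
  Total hydrogens = 5.
Molecular formula: C5H5N3O

C5H5N3O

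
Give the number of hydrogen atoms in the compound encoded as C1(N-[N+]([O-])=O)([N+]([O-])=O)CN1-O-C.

Hydrogens are implicit in SMILES; fill each atom to its normal valence:
  3 × O: no H
  2 × N (charge +1): no H
  2 × O (charge -1): no H
  1 × C: 3 H
  1 × C: 2 H
  1 × C: no H
  1 × N: 1 H
  1 × N: no H
  Total hydrogens = 6.

6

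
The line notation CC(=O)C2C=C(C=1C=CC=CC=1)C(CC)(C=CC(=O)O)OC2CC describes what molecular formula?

Heavy atoms from the SMILES: 20 C, 4 O.
Implicit hydrogens by atom environment:
  5 × C: 1 H each → 5
  5 × C (aromatic): 1 H each → 5
  4 × C: no H
  3 × C: 3 H each → 9
  3 × O: no H
  2 × C: 2 H each → 4
  1 × C (aromatic): no H
  1 × O: 1 H
  Total hydrogens = 24.
Molecular formula: C20H24O4

C20H24O4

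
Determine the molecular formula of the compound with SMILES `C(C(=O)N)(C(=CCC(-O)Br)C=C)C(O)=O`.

C9H12BrNO4

Heavy atoms from the SMILES: 1 Br, 9 C, 1 N, 4 O.
Implicit hydrogens by atom environment:
  4 × C: 1 H each → 4
  3 × C: no H
  2 × C: 2 H each → 4
  2 × O: 1 H each → 2
  2 × O: no H
  1 × Br: no H
  1 × N: 2 H
  Total hydrogens = 12.
Molecular formula: C9H12BrNO4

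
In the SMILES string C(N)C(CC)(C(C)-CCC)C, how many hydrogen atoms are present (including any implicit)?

23

Hydrogens are implicit in SMILES; fill each atom to its normal valence:
  4 × C: 3 H each → 12
  4 × C: 2 H each → 8
  1 × C: 1 H
  1 × C: no H
  1 × N: 2 H
  Total hydrogens = 23.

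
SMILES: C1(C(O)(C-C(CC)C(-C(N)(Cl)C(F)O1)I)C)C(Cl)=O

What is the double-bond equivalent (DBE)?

Molecular formula from the SMILES: C11H17Cl2FINO3.
DoU = (2C + 2 + N − H − X)/2 = (2·11 + 2 + 1 − 17 − 4)/2 = 4/2 = 2.
(Structurally: 1 ring(s) + 1 π bond(s) = 2.)

2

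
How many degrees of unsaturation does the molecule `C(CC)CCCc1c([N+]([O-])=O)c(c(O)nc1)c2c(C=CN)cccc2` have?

10

Molecular formula from the SMILES: C19H23N3O3.
DoU = (2C + 2 + N − H − X)/2 = (2·19 + 2 + 3 − 23 − 0)/2 = 20/2 = 10.
(Structurally: 2 ring(s) + 8 π bond(s) = 10.)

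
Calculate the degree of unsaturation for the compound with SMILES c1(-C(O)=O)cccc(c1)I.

5

Molecular formula from the SMILES: C7H5IO2.
DoU = (2C + 2 + N − H − X)/2 = (2·7 + 2 + 0 − 5 − 1)/2 = 10/2 = 5.
(Structurally: 1 ring(s) + 4 π bond(s) = 5.)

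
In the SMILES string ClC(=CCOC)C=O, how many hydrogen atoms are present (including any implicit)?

Hydrogens are implicit in SMILES; fill each atom to its normal valence:
  2 × C: 1 H each → 2
  2 × O: no H
  1 × C: 3 H
  1 × C: 2 H
  1 × C: no H
  1 × Cl: no H
  Total hydrogens = 7.

7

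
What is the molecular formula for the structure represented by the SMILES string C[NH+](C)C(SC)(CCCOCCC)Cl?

Heavy atoms from the SMILES: 10 C, 1 Cl, 1 N, 1 O, 1 S.
Implicit hydrogens by atom environment:
  5 × C: 2 H each → 10
  4 × C: 3 H each → 12
  1 × C: no H
  1 × Cl: no H
  1 × N (charge +1): 1 H
  1 × O: no H
  1 × S: no H
  Total hydrogens = 23.
Net charge +1.
Molecular formula: C10H23ClNOS+

C10H23ClNOS+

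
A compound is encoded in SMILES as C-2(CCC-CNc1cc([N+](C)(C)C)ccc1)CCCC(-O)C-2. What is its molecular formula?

Heavy atoms from the SMILES: 19 C, 2 N, 1 O.
Implicit hydrogens by atom environment:
  8 × C: 2 H each → 16
  4 × C (aromatic): 1 H each → 4
  3 × C: 3 H each → 9
  2 × C: 1 H each → 2
  2 × C (aromatic): no H
  1 × N: 1 H
  1 × N (charge +1): no H
  1 × O: 1 H
  Total hydrogens = 33.
Net charge +1.
Molecular formula: C19H33N2O+

C19H33N2O+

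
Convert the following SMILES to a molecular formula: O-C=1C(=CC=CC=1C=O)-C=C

C9H8O2

Heavy atoms from the SMILES: 9 C, 2 O.
Implicit hydrogens by atom environment:
  3 × C (aromatic): 1 H each → 3
  3 × C (aromatic): no H
  2 × C: 1 H each → 2
  1 × C: 2 H
  1 × O: 1 H
  1 × O: no H
  Total hydrogens = 8.
Molecular formula: C9H8O2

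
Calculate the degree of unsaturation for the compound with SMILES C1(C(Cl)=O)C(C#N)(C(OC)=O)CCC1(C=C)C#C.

Molecular formula from the SMILES: C13H12ClNO3.
DoU = (2C + 2 + N − H − X)/2 = (2·13 + 2 + 1 − 12 − 1)/2 = 16/2 = 8.
(Structurally: 1 ring(s) + 7 π bond(s) = 8.)

8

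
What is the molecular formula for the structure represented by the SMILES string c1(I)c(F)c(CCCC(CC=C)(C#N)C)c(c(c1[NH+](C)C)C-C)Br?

C19H26BrFIN2+

Heavy atoms from the SMILES: 1 Br, 19 C, 1 F, 1 I, 2 N.
Implicit hydrogens by atom environment:
  6 × C: 2 H each → 12
  6 × C (aromatic): no H
  4 × C: 3 H each → 12
  2 × C: no H
  1 × Br: no H
  1 × C: 1 H
  1 × F: no H
  1 × I: no H
  1 × N (charge +1): 1 H
  1 × N: no H
  Total hydrogens = 26.
Net charge +1.
Molecular formula: C19H26BrFIN2+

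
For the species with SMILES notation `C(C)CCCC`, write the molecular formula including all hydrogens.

Heavy atoms from the SMILES: 6 C.
Implicit hydrogens by atom environment:
  4 × C: 2 H each → 8
  2 × C: 3 H each → 6
  Total hydrogens = 14.
Molecular formula: C6H14

C6H14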